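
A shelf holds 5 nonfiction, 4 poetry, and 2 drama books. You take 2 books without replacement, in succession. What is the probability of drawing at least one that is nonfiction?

8/11

P(no nonfiction) = 6/11 × 5/10 = 30/110 = 3/11.
P(at least one) = 1 − 3/11 = 8/11.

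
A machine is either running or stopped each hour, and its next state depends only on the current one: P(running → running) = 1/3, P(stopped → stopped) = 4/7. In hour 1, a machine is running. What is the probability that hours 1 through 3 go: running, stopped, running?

Hour 1 is given. For each transition, use the conditional probability from the current state:
P(stopped | running) = 2/3; P(running | stopped) = 3/7.
P = 2/3 × 3/7 = 6/21 = 2/7.

2/7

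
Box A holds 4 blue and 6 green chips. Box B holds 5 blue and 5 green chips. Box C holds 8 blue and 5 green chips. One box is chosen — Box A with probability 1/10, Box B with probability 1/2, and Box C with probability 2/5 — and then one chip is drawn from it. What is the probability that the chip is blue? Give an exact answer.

697/1300

From Box A: P(blue) = 4/10.
From Box B: P(blue) = 5/10.
From Box C: P(blue) = 8/13.
Total probability = (1/10)(4/10) + (1/2)(5/10) + (2/5)(8/13) = 697/1300.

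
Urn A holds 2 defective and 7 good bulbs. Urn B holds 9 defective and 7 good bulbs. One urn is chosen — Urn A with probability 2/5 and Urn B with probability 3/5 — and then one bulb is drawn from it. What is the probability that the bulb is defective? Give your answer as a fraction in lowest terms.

From Urn A: P(defective) = 2/9.
From Urn B: P(defective) = 9/16.
Total probability = (2/5)(2/9) + (3/5)(9/16) = 307/720.

307/720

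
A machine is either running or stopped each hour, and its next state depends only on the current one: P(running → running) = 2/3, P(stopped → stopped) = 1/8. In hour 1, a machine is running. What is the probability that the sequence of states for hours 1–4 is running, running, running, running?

Hour 1 is given. For each transition, use the conditional probability from the current state:
P(running | running) = 2/3; P(running | running) = 2/3; P(running | running) = 2/3.
P = 2/3 × 2/3 × 2/3 = 8/27.

8/27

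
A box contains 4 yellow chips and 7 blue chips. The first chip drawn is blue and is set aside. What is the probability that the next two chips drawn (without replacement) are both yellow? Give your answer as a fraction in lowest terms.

2/15

With the first chip removed, 4 yellow remain out of 10.
P = 4/10 × 3/9 = 12/90 = 2/15.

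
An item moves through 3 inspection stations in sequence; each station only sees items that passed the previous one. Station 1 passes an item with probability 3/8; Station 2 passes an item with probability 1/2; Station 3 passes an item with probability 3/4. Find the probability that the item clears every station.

Each stage is reached only if all earlier stages succeed, so
P = 3/8 × 1/2 × 3/4 = 9/64.

9/64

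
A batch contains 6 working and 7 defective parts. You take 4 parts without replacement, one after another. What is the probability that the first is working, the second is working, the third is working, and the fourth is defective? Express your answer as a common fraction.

Multiply the probability of each draw given the previous ones:
P = 6/13 × 5/12 × 4/11 × 7/10 = 840/17160 = 7/143.

7/143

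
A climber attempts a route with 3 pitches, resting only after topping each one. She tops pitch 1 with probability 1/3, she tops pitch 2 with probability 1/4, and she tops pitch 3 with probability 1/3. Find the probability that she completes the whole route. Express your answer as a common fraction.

Each stage is reached only if all earlier stages succeed, so
P = 1/3 × 1/4 × 1/3 = 1/36.

1/36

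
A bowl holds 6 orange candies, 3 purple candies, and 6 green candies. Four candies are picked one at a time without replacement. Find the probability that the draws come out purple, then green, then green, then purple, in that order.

1/182

Each draw changes the counts, so multiply the conditional probabilities along the sequence:
P = 3/15 × 6/14 × 5/13 × 2/12 = 180/32760 = 1/182.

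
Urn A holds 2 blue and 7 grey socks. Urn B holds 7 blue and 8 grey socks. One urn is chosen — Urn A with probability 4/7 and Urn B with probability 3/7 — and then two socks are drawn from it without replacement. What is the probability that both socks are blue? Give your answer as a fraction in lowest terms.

From Urn A: P(both blue) = (2/9)(1/8) = 1/36.
From Urn B: P(both blue) = (7/15)(6/14) = 1/5.
Total probability = (4/7)(1/36) + (3/7)(1/5) = 32/315.

32/315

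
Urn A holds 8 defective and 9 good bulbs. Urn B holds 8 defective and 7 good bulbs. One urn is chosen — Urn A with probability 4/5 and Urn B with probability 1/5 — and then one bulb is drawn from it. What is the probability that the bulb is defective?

From Urn A: P(defective) = 8/17.
From Urn B: P(defective) = 8/15.
Total probability = (4/5)(8/17) + (1/5)(8/15) = 616/1275.

616/1275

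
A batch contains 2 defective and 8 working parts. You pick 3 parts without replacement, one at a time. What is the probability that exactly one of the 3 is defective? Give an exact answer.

7/15

One ordering (defective drawn first) has probability 2/10 × 8/9 × 7/8 = 112/720 = 7/45.
There are C(3,1) = 3 such orderings, each equally likely, so P = 3 × 7/45 = 7/15.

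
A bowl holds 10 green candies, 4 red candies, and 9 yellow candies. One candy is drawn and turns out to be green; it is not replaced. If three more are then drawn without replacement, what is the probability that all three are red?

1/385

After the first draw, 4 of the remaining 22 candies are red.
P = 4/22 × 3/21 × 2/20 = 24/9240 = 1/385.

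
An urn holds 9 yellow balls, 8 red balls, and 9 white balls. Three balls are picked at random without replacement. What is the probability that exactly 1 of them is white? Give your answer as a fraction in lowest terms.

One ordering (white drawn first) has probability 9/26 × 17/25 × 16/24 = 2448/15600 = 51/325.
There are C(3,1) = 3 such orderings, each equally likely, so P = 3 × 51/325 = 153/325.

153/325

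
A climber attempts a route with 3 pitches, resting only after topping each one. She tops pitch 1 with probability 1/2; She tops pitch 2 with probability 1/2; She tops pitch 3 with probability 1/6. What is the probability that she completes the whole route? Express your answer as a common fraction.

The events are sequential, so multiply the conditional probabilities:
P = 1/2 × 1/2 × 1/6 = 1/24.

1/24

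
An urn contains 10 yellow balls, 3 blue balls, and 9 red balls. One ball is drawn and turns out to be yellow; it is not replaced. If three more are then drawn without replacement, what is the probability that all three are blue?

1/1330

With the first ball removed, 3 blue remain out of 21.
P = 3/21 × 2/20 × 1/19 = 6/7980 = 1/1330.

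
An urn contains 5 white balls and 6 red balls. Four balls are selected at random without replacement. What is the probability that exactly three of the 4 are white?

2/11

One ordering (white drawn first) has probability 5/11 × 4/10 × 3/9 × 6/8 = 360/7920 = 1/22.
There are C(4,3) = 4 such orderings, each equally likely, so P = 4 × 1/22 = 2/11.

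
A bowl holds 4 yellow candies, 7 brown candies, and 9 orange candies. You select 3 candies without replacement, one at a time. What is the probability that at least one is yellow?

P(no yellow) = 16/20 × 15/19 × 14/18 = 3360/6840 = 28/57.
P(at least one) = 1 − 28/57 = 29/57.

29/57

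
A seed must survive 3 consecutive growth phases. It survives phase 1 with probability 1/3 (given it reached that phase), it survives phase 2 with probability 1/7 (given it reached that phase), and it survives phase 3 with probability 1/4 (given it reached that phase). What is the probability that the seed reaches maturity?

Multiplying along the chain,
P = 1/3 × 1/7 × 1/4 = 1/84.

1/84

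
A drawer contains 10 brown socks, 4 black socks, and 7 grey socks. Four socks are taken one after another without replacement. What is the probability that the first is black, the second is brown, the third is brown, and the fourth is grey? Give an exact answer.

Multiply the probability of each draw given the previous ones:
P = 4/21 × 10/20 × 9/19 × 7/18 = 2520/143640 = 1/57.

1/57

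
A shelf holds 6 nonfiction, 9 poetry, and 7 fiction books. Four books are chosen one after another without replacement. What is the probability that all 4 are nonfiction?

3/1463

P(every draw is nonfiction) = 6/22 × 5/21 × 4/20 × 3/19 = 360/175560 = 3/1463.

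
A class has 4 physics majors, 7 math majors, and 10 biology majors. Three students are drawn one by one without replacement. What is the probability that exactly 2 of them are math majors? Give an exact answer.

One ordering (math majors drawn first) has probability 7/21 × 6/20 × 14/19 = 588/7980 = 7/95.
There are C(3,2) = 3 such orderings, each equally likely, so P = 3 × 7/95 = 21/95.

21/95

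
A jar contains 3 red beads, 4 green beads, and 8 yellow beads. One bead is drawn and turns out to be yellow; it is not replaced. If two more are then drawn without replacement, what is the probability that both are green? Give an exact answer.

6/91

After the first draw, 4 of the remaining 14 beads are green.
P = 4/14 × 3/13 = 12/182 = 6/91.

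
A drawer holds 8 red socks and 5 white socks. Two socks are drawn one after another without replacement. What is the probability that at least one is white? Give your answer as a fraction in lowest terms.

25/39

P(no white) = 8/13 × 7/12 = 56/156 = 14/39.
P(at least one) = 1 − 14/39 = 25/39.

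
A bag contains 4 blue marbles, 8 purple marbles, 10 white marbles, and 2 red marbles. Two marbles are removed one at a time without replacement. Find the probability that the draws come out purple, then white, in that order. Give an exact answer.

10/69

Each draw changes the counts, so multiply the conditional probabilities along the sequence:
P = 8/24 × 10/23 = 80/552 = 10/69.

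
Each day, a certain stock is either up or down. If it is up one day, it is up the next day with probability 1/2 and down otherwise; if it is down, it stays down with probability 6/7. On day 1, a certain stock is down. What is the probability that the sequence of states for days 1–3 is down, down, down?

Day 1 is given. For each transition, use the conditional probability from the current state:
P(down | down) = 6/7; P(down | down) = 6/7.
P = 6/7 × 6/7 = 36/49.

36/49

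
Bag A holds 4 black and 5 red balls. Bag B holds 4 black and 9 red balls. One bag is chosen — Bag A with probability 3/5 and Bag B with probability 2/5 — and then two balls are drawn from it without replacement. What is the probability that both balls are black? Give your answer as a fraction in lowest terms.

From Bag A: P(both black) = (4/9)(3/8) = 1/6.
From Bag B: P(both black) = (4/13)(3/12) = 1/13.
Total probability = (3/5)(1/6) + (2/5)(1/13) = 17/130.

17/130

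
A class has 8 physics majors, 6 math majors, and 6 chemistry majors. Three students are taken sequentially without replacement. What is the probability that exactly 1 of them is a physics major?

One ordering (a physics major drawn first) has probability 8/20 × 12/19 × 11/18 = 1056/6840 = 44/285.
There are C(3,1) = 3 such orderings, each equally likely, so P = 3 × 44/285 = 44/95.

44/95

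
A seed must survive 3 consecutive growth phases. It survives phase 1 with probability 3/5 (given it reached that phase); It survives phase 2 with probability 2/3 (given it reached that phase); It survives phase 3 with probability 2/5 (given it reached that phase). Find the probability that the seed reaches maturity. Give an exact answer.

The events are sequential, so multiply the conditional probabilities:
P = 3/5 × 2/3 × 2/5 = 12/75 = 4/25.

4/25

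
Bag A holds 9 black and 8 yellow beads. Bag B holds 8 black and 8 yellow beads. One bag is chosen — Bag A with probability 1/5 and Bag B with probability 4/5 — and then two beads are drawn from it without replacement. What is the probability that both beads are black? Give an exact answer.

611/2550

From Bag A: P(both black) = (9/17)(8/16) = 9/34.
From Bag B: P(both black) = (8/16)(7/15) = 7/30.
Total probability = (1/5)(9/34) + (4/5)(7/30) = 611/2550.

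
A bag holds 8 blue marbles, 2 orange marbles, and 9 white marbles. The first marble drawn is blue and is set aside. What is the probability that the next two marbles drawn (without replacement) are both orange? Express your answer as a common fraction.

1/153

After the first draw, 2 of the remaining 18 marbles are orange.
P = 2/18 × 1/17 = 2/306 = 1/153.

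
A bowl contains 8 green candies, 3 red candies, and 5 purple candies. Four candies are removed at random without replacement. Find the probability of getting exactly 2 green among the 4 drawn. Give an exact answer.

One ordering (green drawn first) has probability 8/16 × 7/15 × 8/14 × 7/13 = 3136/43680 = 14/195.
There are C(4,2) = 6 such orderings, each equally likely, so P = 6 × 14/195 = 28/65.

28/65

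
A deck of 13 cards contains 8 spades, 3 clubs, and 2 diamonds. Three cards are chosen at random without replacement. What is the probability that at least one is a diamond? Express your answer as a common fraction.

11/26

P(no diamonds) = 11/13 × 10/12 × 9/11 = 990/1716 = 15/26.
P(at least one) = 1 − 15/26 = 11/26.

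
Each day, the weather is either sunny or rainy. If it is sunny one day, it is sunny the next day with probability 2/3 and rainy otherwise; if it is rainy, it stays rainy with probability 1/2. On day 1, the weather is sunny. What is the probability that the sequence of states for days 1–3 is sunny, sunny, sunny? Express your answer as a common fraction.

Day 1 is given. For each transition, use the conditional probability from the current state:
P(sunny | sunny) = 2/3; P(sunny | sunny) = 2/3.
P = 2/3 × 2/3 = 4/9.

4/9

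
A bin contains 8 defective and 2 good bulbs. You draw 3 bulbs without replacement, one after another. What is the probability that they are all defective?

7/15

P = 8/10 × 7/9 × 6/8 = 336/720 = 7/15.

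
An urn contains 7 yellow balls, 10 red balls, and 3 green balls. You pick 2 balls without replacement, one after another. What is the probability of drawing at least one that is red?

P(no red) = 10/20 × 9/19 = 90/380 = 9/38.
P(at least one) = 1 − 9/38 = 29/38.

29/38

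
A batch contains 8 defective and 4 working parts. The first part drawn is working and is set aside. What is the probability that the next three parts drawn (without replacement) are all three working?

1/165

With the first part removed, 3 working remain out of 11.
P = 3/11 × 2/10 × 1/9 = 6/990 = 1/165.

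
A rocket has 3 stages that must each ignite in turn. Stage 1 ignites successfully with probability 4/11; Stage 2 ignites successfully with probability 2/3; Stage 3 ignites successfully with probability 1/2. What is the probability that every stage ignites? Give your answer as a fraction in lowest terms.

Multiplying along the chain,
P = 4/11 × 2/3 × 1/2 = 8/66 = 4/33.

4/33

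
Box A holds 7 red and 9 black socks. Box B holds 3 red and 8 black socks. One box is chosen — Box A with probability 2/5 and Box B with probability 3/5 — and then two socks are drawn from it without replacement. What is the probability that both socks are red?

113/1100

From Box A: P(both red) = (7/16)(6/15) = 7/40.
From Box B: P(both red) = (3/11)(2/10) = 3/55.
Total probability = (2/5)(7/40) + (3/5)(3/55) = 113/1100.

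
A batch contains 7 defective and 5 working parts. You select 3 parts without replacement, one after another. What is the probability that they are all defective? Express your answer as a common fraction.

7/44

P = 7/12 × 6/11 × 5/10 = 210/1320 = 7/44.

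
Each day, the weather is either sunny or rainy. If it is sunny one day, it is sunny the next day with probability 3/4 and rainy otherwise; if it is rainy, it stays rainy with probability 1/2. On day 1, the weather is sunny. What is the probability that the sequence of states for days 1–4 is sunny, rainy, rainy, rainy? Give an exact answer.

Day 1 is given. For each transition, use the conditional probability from the current state:
P(rainy | sunny) = 1/4; P(rainy | rainy) = 1/2; P(rainy | rainy) = 1/2.
P = 1/4 × 1/2 × 1/2 = 1/16.

1/16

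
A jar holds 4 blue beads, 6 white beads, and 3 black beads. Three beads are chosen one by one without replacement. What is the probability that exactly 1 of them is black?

135/286

One ordering (black drawn first) has probability 3/13 × 10/12 × 9/11 = 270/1716 = 45/286.
There are C(3,1) = 3 such orderings, each equally likely, so P = 3 × 45/286 = 135/286.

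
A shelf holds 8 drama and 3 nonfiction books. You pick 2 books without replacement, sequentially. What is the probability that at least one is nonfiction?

27/55

P(no nonfiction) = 8/11 × 7/10 = 56/110 = 28/55.
P(at least one) = 1 − 28/55 = 27/55.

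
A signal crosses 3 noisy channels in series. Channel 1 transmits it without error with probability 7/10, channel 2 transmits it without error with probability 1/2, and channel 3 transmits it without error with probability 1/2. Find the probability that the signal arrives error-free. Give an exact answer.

7/40

Each stage is reached only if all earlier stages succeed, so
P = 7/10 × 1/2 × 1/2 = 7/40.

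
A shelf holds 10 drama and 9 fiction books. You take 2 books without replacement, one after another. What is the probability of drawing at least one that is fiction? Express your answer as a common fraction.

P(no fiction) = 10/19 × 9/18 = 90/342 = 5/19.
P(at least one) = 1 − 5/19 = 14/19.

14/19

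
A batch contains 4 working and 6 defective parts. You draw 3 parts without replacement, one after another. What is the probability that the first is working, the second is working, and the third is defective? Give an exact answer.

1/10

Multiply the probability of each draw given the previous ones:
P = 4/10 × 3/9 × 6/8 = 72/720 = 1/10.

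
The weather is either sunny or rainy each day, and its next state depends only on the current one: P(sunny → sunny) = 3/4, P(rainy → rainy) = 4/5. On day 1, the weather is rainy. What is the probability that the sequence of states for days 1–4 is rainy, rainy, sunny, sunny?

Day 1 is given. For each transition, use the conditional probability from the current state:
P(rainy | rainy) = 4/5; P(sunny | rainy) = 1/5; P(sunny | sunny) = 3/4.
P = 4/5 × 1/5 × 3/4 = 12/100 = 3/25.

3/25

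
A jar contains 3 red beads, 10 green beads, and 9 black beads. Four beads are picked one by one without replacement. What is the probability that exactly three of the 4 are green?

One ordering (green drawn first) has probability 10/22 × 9/21 × 8/20 × 12/19 = 8640/175560 = 72/1463.
There are C(4,3) = 4 such orderings, each equally likely, so P = 4 × 72/1463 = 288/1463.

288/1463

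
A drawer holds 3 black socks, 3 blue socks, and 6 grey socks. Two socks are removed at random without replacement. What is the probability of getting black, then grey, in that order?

3/22

Multiply the probability of each draw given the previous ones:
P = 3/12 × 6/11 = 18/132 = 3/22.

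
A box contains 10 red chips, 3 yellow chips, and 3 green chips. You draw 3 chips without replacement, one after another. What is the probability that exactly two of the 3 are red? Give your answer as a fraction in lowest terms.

One ordering (red drawn first) has probability 10/16 × 9/15 × 6/14 = 540/3360 = 9/56.
There are C(3,2) = 3 such orderings, each equally likely, so P = 3 × 9/56 = 27/56.

27/56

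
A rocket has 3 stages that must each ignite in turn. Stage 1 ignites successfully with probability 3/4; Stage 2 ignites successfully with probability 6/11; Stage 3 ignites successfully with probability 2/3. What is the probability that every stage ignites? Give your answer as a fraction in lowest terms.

Multiplying along the chain,
P = 3/4 × 6/11 × 2/3 = 36/132 = 3/11.

3/11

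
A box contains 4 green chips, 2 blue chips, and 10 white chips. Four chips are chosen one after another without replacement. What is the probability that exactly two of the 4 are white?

One ordering (white drawn first) has probability 10/16 × 9/15 × 6/14 × 5/13 = 2700/43680 = 45/728.
There are C(4,2) = 6 such orderings, each equally likely, so P = 6 × 45/728 = 135/364.

135/364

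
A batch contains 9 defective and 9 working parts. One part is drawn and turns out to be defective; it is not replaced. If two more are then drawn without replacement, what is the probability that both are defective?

7/34

With the first part removed, 8 defective remain out of 17.
P = 8/17 × 7/16 = 56/272 = 7/34.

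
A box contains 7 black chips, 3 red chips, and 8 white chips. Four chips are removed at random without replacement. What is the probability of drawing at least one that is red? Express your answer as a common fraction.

P(no red) = 15/18 × 14/17 × 13/16 × 12/15 = 32760/73440 = 91/204.
P(at least one) = 1 − 91/204 = 113/204.

113/204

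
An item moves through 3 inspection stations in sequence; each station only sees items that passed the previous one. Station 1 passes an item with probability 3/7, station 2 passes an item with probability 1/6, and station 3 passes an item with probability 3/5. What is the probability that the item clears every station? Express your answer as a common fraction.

Multiplying along the chain,
P = 3/7 × 1/6 × 3/5 = 9/210 = 3/70.

3/70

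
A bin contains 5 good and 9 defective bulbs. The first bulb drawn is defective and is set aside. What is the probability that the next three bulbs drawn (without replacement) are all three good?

5/143

With the first bulb removed, 5 good remain out of 13.
P = 5/13 × 4/12 × 3/11 = 60/1716 = 5/143.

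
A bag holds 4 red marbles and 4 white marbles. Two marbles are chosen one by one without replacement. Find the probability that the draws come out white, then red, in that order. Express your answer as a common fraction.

Multiply the probability of each draw given the previous ones:
P = 4/8 × 4/7 = 16/56 = 2/7.

2/7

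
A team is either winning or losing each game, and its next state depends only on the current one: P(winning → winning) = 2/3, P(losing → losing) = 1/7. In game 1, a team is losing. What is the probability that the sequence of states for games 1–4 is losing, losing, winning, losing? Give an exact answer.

2/49

Game 1 is given. For each transition, use the conditional probability from the current state:
P(losing | losing) = 1/7; P(winning | losing) = 6/7; P(losing | winning) = 1/3.
P = 1/7 × 6/7 × 1/3 = 6/147 = 2/49.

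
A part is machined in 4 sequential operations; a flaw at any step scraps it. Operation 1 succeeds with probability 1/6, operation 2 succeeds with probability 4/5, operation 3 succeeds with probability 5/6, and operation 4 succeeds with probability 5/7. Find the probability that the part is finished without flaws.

The events are sequential, so multiply the conditional probabilities:
P = 1/6 × 4/5 × 5/6 × 5/7 = 100/1260 = 5/63.

5/63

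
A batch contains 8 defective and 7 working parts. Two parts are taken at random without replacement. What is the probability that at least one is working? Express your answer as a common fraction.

11/15

P(no working) = 8/15 × 7/14 = 56/210 = 4/15.
P(at least one) = 1 − 4/15 = 11/15.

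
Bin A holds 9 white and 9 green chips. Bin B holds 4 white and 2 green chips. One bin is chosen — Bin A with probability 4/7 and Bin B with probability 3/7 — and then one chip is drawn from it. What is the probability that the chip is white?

From Bin A: P(white) = 9/18.
From Bin B: P(white) = 4/6.
Total probability = (4/7)(9/18) + (3/7)(4/6) = 4/7.

4/7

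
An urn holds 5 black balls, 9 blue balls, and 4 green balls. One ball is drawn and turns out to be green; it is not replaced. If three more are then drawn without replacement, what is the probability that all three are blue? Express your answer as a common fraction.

With the first ball removed, 9 blue remain out of 17.
P = 9/17 × 8/16 × 7/15 = 504/4080 = 21/170.

21/170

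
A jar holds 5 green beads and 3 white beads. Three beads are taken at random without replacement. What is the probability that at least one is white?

23/28

P(no white) = 5/8 × 4/7 × 3/6 = 60/336 = 5/28.
P(at least one) = 1 − 5/28 = 23/28.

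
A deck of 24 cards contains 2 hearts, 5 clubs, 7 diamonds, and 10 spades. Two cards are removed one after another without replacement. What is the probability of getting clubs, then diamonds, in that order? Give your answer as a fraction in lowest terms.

Chain rule:
P = 5/24 × 7/23 = 35/552.

35/552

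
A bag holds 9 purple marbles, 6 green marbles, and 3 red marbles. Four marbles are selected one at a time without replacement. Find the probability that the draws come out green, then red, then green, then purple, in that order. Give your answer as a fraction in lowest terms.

Multiply the probability of each draw given the previous ones:
P = 6/18 × 3/17 × 5/16 × 9/15 = 810/73440 = 3/272.

3/272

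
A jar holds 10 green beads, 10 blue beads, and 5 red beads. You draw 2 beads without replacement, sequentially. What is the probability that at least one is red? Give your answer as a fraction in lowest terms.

P(no red) = 20/25 × 19/24 = 380/600 = 19/30.
P(at least one) = 1 − 19/30 = 11/30.

11/30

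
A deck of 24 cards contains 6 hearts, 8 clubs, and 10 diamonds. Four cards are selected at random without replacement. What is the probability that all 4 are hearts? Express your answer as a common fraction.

P(all hearts) = 6/24 × 5/23 × 4/22 × 3/21 = 360/255024 = 5/3542.

5/3542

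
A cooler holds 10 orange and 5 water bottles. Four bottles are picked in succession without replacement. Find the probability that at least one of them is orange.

P(no orange) = 5/15 × 4/14 × 3/13 × 2/12 = 120/32760 = 1/273.
P(at least one) = 1 − 1/273 = 272/273.

272/273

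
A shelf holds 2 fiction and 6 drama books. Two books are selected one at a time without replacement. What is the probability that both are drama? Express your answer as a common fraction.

P = 6/8 × 5/7 = 30/56 = 15/28.

15/28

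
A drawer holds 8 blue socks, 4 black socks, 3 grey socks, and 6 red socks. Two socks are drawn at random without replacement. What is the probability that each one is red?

P(all red) = 6/21 × 5/20 = 30/420 = 1/14.

1/14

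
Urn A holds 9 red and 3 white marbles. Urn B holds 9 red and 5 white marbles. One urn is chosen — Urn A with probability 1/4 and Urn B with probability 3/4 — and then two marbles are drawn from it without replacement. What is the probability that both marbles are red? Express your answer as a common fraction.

867/2002

From Urn A: P(both red) = (9/12)(8/11) = 6/11.
From Urn B: P(both red) = (9/14)(8/13) = 36/91.
Total probability = (1/4)(6/11) + (3/4)(36/91) = 867/2002.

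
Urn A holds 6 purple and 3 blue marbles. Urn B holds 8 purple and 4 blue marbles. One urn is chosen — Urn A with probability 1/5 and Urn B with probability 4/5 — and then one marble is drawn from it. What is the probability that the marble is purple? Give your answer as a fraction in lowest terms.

2/3

From Urn A: P(purple) = 6/9.
From Urn B: P(purple) = 8/12.
Total probability = (1/5)(6/9) + (4/5)(8/12) = 2/3.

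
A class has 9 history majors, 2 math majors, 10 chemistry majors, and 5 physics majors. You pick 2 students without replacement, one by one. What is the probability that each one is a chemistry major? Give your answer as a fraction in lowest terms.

P(every draw is a chemistry major) = 10/26 × 9/25 = 90/650 = 9/65.

9/65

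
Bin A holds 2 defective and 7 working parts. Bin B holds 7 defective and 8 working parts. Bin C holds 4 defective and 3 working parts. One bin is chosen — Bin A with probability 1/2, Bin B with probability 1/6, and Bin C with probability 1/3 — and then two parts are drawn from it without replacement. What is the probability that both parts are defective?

From Bin A: P(both defective) = (2/9)(1/8) = 1/36.
From Bin B: P(both defective) = (7/15)(6/14) = 1/5.
From Bin C: P(both defective) = (4/7)(3/6) = 2/7.
Total probability = (1/2)(1/36) + (1/6)(1/5) + (1/3)(2/7) = 359/2520.

359/2520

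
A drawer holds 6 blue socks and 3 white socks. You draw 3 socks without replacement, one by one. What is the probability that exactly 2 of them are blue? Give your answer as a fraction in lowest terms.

15/28

One ordering (blue drawn first) has probability 6/9 × 5/8 × 3/7 = 90/504 = 5/28.
There are C(3,2) = 3 such orderings, each equally likely, so P = 3 × 5/28 = 15/28.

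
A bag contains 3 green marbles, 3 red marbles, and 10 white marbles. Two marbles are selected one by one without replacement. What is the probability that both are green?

1/40

P(every draw is green) = 3/16 × 2/15 = 6/240 = 1/40.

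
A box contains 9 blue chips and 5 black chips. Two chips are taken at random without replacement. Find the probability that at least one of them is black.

P(no black) = 9/14 × 8/13 = 72/182 = 36/91.
P(at least one) = 1 − 36/91 = 55/91.

55/91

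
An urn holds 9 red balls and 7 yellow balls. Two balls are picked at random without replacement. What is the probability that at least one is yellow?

7/10

P(no yellow) = 9/16 × 8/15 = 72/240 = 3/10.
P(at least one) = 1 − 3/10 = 7/10.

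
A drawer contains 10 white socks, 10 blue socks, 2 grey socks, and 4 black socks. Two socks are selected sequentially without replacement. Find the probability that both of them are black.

P(every draw is black) = 4/26 × 3/25 = 12/650 = 6/325.

6/325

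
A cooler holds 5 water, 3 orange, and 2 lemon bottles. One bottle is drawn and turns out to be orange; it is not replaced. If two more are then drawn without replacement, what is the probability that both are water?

5/18

With the first bottle removed, 5 water remain out of 9.
P = 5/9 × 4/8 = 20/72 = 5/18.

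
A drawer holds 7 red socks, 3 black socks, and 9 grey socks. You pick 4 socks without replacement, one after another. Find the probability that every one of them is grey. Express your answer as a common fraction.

21/646

P(all grey) = 9/19 × 8/18 × 7/17 × 6/16 = 3024/93024 = 21/646.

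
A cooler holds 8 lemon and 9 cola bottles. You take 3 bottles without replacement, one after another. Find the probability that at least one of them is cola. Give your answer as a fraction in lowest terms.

78/85

P(no cola) = 8/17 × 7/16 × 6/15 = 336/4080 = 7/85.
P(at least one) = 1 − 7/85 = 78/85.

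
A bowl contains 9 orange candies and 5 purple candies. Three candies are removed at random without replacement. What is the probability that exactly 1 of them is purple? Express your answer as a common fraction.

One ordering (purple drawn first) has probability 5/14 × 9/13 × 8/12 = 360/2184 = 15/91.
There are C(3,1) = 3 such orderings, each equally likely, so P = 3 × 15/91 = 45/91.

45/91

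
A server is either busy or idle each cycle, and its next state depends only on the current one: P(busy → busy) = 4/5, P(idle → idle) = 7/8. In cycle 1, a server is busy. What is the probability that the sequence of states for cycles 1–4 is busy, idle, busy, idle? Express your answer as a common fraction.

Cycle 1 is given. For each transition, use the conditional probability from the current state:
P(idle | busy) = 1/5; P(busy | idle) = 1/8; P(idle | busy) = 1/5.
P = 1/5 × 1/8 × 1/5 = 1/200.

1/200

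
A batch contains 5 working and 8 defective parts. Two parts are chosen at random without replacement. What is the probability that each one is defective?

P(every draw is defective) = 8/13 × 7/12 = 56/156 = 14/39.

14/39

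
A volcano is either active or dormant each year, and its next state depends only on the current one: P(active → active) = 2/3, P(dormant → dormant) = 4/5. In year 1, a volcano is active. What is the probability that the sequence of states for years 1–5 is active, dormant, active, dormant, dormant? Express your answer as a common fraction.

4/225

Year 1 is given. For each transition, use the conditional probability from the current state:
P(dormant | active) = 1/3; P(active | dormant) = 1/5; P(dormant | active) = 1/3; P(dormant | dormant) = 4/5.
P = 1/3 × 1/5 × 1/3 × 4/5 = 4/225.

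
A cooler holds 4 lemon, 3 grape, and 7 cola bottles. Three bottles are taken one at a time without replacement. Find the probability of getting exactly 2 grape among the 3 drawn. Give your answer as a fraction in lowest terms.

33/364

One ordering (grape drawn first) has probability 3/14 × 2/13 × 11/12 = 66/2184 = 11/364.
There are C(3,2) = 3 such orderings, each equally likely, so P = 3 × 11/364 = 33/364.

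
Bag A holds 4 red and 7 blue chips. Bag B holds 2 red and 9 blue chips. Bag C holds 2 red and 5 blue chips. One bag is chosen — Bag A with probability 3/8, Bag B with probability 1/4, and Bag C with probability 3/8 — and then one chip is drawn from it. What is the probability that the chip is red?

From Bag A: P(red) = 4/11.
From Bag B: P(red) = 2/11.
From Bag C: P(red) = 2/7.
Total probability = (3/8)(4/11) + (1/4)(2/11) + (3/8)(2/7) = 89/308.

89/308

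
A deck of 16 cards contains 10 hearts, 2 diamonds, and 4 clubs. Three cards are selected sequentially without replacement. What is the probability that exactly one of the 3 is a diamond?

One ordering (a diamond drawn first) has probability 2/16 × 14/15 × 13/14 = 364/3360 = 13/120.
There are C(3,1) = 3 such orderings, each equally likely, so P = 3 × 13/120 = 13/40.

13/40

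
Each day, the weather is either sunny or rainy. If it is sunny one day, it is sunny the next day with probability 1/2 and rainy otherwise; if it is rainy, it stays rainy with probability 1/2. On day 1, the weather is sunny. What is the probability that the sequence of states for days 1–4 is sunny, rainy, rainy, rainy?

1/8

Day 1 is given. For each transition, use the conditional probability from the current state:
P(rainy | sunny) = 1/2; P(rainy | rainy) = 1/2; P(rainy | rainy) = 1/2.
P = 1/2 × 1/2 × 1/2 = 1/8.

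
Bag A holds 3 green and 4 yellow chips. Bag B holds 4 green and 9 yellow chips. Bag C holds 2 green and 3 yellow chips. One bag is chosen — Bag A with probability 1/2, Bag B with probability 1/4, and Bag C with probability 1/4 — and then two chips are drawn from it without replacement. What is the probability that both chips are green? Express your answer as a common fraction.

From Bag A: P(both green) = (3/7)(2/6) = 1/7.
From Bag B: P(both green) = (4/13)(3/12) = 1/13.
From Bag C: P(both green) = (2/5)(1/4) = 1/10.
Total probability = (1/2)(1/7) + (1/4)(1/13) + (1/4)(1/10) = 421/3640.

421/3640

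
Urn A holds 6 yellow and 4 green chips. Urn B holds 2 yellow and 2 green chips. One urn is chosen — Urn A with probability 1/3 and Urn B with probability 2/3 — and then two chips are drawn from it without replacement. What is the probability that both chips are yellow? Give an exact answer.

From Urn A: P(both yellow) = (6/10)(5/9) = 1/3.
From Urn B: P(both yellow) = (2/4)(1/3) = 1/6.
Total probability = (1/3)(1/3) + (2/3)(1/6) = 2/9.

2/9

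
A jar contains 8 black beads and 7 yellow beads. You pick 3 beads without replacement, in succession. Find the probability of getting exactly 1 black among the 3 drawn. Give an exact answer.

One ordering (black drawn first) has probability 8/15 × 7/14 × 6/13 = 336/2730 = 8/65.
There are C(3,1) = 3 such orderings, each equally likely, so P = 3 × 8/65 = 24/65.

24/65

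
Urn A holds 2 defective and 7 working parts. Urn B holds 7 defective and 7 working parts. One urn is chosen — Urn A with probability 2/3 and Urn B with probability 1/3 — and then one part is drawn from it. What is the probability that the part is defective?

17/54

From Urn A: P(defective) = 2/9.
From Urn B: P(defective) = 7/14.
Total probability = (2/3)(2/9) + (1/3)(7/14) = 17/54.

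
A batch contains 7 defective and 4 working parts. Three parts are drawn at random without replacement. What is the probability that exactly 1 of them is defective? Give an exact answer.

14/55

One ordering (defective drawn first) has probability 7/11 × 4/10 × 3/9 = 84/990 = 14/165.
There are C(3,1) = 3 such orderings, each equally likely, so P = 3 × 14/165 = 14/55.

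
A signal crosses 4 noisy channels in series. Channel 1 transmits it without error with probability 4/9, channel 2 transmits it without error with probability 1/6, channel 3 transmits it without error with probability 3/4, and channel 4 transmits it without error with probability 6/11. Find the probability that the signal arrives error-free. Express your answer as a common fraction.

Each stage is reached only if all earlier stages succeed, so
P = 4/9 × 1/6 × 3/4 × 6/11 = 72/2376 = 1/33.

1/33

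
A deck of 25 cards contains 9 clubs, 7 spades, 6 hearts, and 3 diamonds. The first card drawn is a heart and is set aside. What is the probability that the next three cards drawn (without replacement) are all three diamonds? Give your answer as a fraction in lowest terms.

1/2024

With the first card removed, 3 diamonds remain out of 24.
P = 3/24 × 2/23 × 1/22 = 6/12144 = 1/2024.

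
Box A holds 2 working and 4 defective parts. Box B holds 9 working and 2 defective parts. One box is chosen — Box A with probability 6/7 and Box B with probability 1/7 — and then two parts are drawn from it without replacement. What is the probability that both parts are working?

58/385

From Box A: P(both working) = (2/6)(1/5) = 1/15.
From Box B: P(both working) = (9/11)(8/10) = 36/55.
Total probability = (6/7)(1/15) + (1/7)(36/55) = 58/385.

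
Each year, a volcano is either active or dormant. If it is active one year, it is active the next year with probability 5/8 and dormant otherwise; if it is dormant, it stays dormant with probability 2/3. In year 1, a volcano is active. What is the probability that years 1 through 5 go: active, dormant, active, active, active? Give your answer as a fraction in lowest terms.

Year 1 is given. For each transition, use the conditional probability from the current state:
P(dormant | active) = 3/8; P(active | dormant) = 1/3; P(active | active) = 5/8; P(active | active) = 5/8.
P = 3/8 × 1/3 × 5/8 × 5/8 = 75/1536 = 25/512.

25/512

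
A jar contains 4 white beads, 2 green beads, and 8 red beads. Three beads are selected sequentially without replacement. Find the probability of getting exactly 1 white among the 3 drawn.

45/91

One ordering (white drawn first) has probability 4/14 × 10/13 × 9/12 = 360/2184 = 15/91.
There are C(3,1) = 3 such orderings, each equally likely, so P = 3 × 15/91 = 45/91.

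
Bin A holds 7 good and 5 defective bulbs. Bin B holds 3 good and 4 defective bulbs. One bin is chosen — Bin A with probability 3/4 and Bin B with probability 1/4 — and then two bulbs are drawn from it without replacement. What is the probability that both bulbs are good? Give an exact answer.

169/616

From Bin A: P(both good) = (7/12)(6/11) = 7/22.
From Bin B: P(both good) = (3/7)(2/6) = 1/7.
Total probability = (3/4)(7/22) + (1/4)(1/7) = 169/616.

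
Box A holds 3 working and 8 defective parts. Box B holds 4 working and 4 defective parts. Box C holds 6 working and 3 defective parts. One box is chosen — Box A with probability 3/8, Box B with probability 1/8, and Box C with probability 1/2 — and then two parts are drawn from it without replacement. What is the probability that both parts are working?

From Box A: P(both working) = (3/11)(2/10) = 3/55.
From Box B: P(both working) = (4/8)(3/7) = 3/14.
From Box C: P(both working) = (6/9)(5/8) = 5/12.
Total probability = (3/8)(3/55) + (1/8)(3/14) + (1/2)(5/12) = 4723/18480.

4723/18480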